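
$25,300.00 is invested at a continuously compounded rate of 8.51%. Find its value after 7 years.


Formula: FV = P * e^(r*t)
Exponent: r*t = 0.0851 * 7 = 0.5957
e^(0.5957) = 1.814301
FV = $25,300.00 * 1.814301 = $45,901.80

$45,901.80


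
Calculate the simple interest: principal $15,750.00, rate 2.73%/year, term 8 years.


Formula: I = P * r * t
Substituting: I = $15,750.00 * 0.0273 * 8
Step: I = $15,750.00 * 0.2184
I = $3,439.80

$3,439.80


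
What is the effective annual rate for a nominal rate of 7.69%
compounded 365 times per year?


Formula: EAR = (1 + r/m)^m - 1
Period rate: r/m = 0.0769 / 365 = 0.000211
Compounding: (1 + 0.000211)^365 = 1.079925
EAR = 1.079925 - 1 = 0.079925

0.079925


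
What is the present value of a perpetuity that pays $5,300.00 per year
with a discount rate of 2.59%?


Formula: PV = C / r
Substituting: PV = $5,300.00 / 0.0259
PV = $204,633.20

$204,633.20


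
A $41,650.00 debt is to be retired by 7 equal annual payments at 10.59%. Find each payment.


Formula: PMT = PV * r / (1 - (1+r)^(-n))
Denominator: 1 - (1 + 0.1059)^(-7) = 0.505702
Numerator: $41,650.00 * 0.1059 = 4410.735
PMT = 4410.735 / 0.505702 = $8,722.01

$8,722.01


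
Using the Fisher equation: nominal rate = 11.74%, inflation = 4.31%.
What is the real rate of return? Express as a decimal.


Formula: (1 + r_real) = (1 + r_nom) / (1 + inflation)
Substituting: (1 + r_real) = 1.1174 / 1.0431
(1 + r_real) = 1.07123
r_real = 1.07123 - 1 = 0.07123

0.07123


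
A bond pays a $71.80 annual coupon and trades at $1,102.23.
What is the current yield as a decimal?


Formula: Current yield = annual coupon / price
Substituting: CY = $71.80 / $1,102.23
CY = 0.065141

0.065141


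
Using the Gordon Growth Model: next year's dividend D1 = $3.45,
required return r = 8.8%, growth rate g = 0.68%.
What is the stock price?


Formula: P = D1 / (r - g)
Spread: r - g = 0.088 - 0.0068 = 0.0812
Substituting: P = $3.45 / 0.0812
P = $42.49

$42.49


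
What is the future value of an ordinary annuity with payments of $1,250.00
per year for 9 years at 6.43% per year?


Formula: FV = PMT * ((1+r)^n - 1) / r
Growth factor: (1 + 0.0643)^9 = 1.752171
Numerator: 1.752171 - 1 = 0.752171
FV = $1,250.00 * 0.752171 / 0.0643 = $14,622.30

$14,622.30


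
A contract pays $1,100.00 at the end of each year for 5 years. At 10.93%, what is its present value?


Formula: PV = PMT * (1 - (1+r)^(-n)) / r
Discount factor: (1 + 0.1093)^(-5) = 0.595326
Bracket: 1 - 0.595326 = 0.404674
PV = $1,100.00 * 0.404674 / 0.1093 = $4,072.66

$4,072.66


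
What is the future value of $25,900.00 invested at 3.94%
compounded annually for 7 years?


Formula: FV = P * (1 + r)^n
Substituting: FV = $25,900.00 * (1 + 0.0394)^7
Growth factor: (1.0394)^7 = 1.310627
FV = $25,900.00 * 1.310627 = $33,945.23

$33,945.23


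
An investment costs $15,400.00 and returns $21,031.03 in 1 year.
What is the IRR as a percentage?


Formula: IRR = C1/C0 - 1
Substituting: IRR = $21,031.03 / $15,400.00 - 1
Ratio: 1.365651 - 1 = 0.365651
IRR = 36.5651%

36.5651%


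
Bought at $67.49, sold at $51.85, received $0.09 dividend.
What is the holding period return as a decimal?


Formula: HPR = (P1 - P0 + D) / P0
Gain: $51.85 - $67.49 + $0.09 = -$15.55
HPR = -$15.55 / $67.49 = -0.2304

-0.2304


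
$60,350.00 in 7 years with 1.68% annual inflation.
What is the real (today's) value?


Formula: Real value = nominal / (1 + inflation)^years
Price level: (1 + 0.0168)^7 = 1.123696
Real value = $60,350.00 / 1.123696 = $53,706.71

$53,706.71


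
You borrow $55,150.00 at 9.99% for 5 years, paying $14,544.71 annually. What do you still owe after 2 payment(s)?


Formula: Balance = PV*(1+r)^k - PMT*((1+r)^k - 1)/r
Growth: (1 + 0.0999)^2 = 1.20978
Accumulated factor: ((1+r)^k - 1)/r = 2.0999
Balance = $55,150.00 * 1.20978 - $14,544.71 * 2.0999
Balance = $36,176.93

$36,176.93


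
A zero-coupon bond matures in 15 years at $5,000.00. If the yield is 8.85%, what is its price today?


Formula: Price = FV / (1 + r)^n
Substituting: Price = $5,000.00 / (1 + 0.0885)^15
Discount factor: (1.0885)^15 = 3.568014
Price = $5,000.00 / 3.568014 = $1,401.34

$1,401.34


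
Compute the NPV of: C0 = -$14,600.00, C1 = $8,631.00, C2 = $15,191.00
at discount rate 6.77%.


Formula: NPV = C0 + C1/(1+r) + C2/(1+r)^2
Discount C1: $8,631.00 / (1 + 0.0677) = $8,083.73
Discount C2: $15,191.00 / (1 + 0.0677)^2 = $13,325.63
NPV = -$14,600.00 + $8,083.73 + $13,325.63 = $6,809.37

$6,809.37


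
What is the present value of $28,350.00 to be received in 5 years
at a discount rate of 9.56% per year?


Formula: PV = FV / (1 + r)^n
Substituting: PV = $28,350.00 / (1 + 0.0956)^5
Discount factor: (1.0956)^5 = 1.578556
PV = $28,350.00 / 1.578556 = $17,959.45

$17,959.45


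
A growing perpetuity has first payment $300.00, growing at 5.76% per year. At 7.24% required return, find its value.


Formula: PV = C / (r - g)
Spread: r - g = 0.0724 - 0.0576 = 0.0148
Substituting: PV = $300.00 / 0.0148
PV = $20,270.27

$20,270.27


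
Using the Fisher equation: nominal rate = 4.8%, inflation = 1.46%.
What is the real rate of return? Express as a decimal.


Formula: (1 + r_real) = (1 + r_nom) / (1 + inflation)
Substituting: (1 + r_real) = 1.048 / 1.0146
(1 + r_real) = 1.032919
r_real = 1.032919 - 1 = 0.032919

0.032919


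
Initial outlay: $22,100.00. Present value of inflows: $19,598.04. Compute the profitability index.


Formula: PI = PV(cash flows) / initial investment
Substituting: PI = $19,598.04 / $22,100.00
PI = 0.8868

0.8868


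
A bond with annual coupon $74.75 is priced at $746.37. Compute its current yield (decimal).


Formula: Current yield = annual coupon / price
Substituting: CY = $74.75 / $746.37
CY = 0.100151

0.100151


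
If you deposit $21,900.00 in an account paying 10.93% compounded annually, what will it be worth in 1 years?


Formula: FV = P * (1 + r)^n
Substituting: FV = $21,900.00 * (1 + 0.1093)^1
Growth factor: (1.1093)^1 = 1.1093
FV = $21,900.00 * 1.1093 = $24,293.67

$24,293.67


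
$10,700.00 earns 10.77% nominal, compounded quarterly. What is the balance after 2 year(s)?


Formula: FV = P * (1 + r/m)^(m*t)
Period rate: r/m = 0.1077 / 4 = 0.026925
Total periods: m*t = 4 * 2 = 8
Growth factor: (1 + 0.026925)^8 = 1.236829
FV = $10,700.00 * 1.236829 = $13,234.07

$13,234.07


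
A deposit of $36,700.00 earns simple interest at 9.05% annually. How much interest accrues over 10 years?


Formula: I = P * r * t
Substituting: I = $36,700.00 * 0.0905 * 10
Step: I = $36,700.00 * 0.905
I = $33,213.50

$33,213.50


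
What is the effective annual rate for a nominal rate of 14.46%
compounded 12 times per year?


Formula: EAR = (1 + r/m)^m - 1
Period rate: r/m = 0.1446 / 12 = 0.01205
Compounding: (1 + 0.01205)^12 = 1.154579
EAR = 1.154579 - 1 = 0.154579

0.154579


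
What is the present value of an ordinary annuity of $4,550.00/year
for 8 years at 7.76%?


Formula: PV = PMT * (1 - (1+r)^(-n)) / r
Discount factor: (1 + 0.0776)^(-8) = 0.54997
Bracket: 1 - 0.54997 = 0.45003
PV = $4,550.00 * 0.45003 / 0.0776 = $26,387.04

$26,387.04


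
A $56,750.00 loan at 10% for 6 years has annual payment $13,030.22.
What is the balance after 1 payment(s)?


Formula: Balance = PV*(1+r)^k - PMT*((1+r)^k - 1)/r
Growth: (1 + 0.1)^1 = 1.1
Accumulated factor: ((1+r)^k - 1)/r = 1.0
Balance = $56,750.00 * 1.1 - $13,030.22 * 1.0
Balance = $49,394.78

$49,394.78


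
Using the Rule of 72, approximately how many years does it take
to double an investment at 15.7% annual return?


Formula: Years ≈ 72 / r
Substituting: Years ≈ 72 / 15.7
Years ≈ 4.6

4.6 years


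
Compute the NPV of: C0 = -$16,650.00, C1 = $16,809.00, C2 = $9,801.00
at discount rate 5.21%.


Formula: NPV = C0 + C1/(1+r) + C2/(1+r)^2
Discount C1: $16,809.00 / (1 + 0.0521) = $15,976.62
Discount C2: $9,801.00 / (1 + 0.0521)^2 = $8,854.34
NPV = -$16,650.00 + $15,976.62 + $8,854.34 = $8,180.96

$8,180.96


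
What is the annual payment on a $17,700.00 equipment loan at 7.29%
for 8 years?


Formula: PMT = PV * r / (1 - (1+r)^(-n))
Denominator: 1 - (1 + 0.0729)^(-8) = 0.430458
Numerator: $17,700.00 * 0.0729 = 1290.33
PMT = 1290.33 / 0.430458 = $2,997.58

$2,997.58


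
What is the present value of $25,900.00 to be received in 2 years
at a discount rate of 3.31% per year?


Formula: PV = FV / (1 + r)^n
Substituting: PV = $25,900.00 / (1 + 0.0331)^2
Discount factor: (1.0331)^2 = 1.067296
PV = $25,900.00 / 1.067296 = $24,266.94

$24,266.94


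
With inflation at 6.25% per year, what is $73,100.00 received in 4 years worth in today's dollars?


Formula: Real value = nominal / (1 + inflation)^years
Price level: (1 + 0.0625)^4 = 1.274429
Real value = $73,100.00 / 1.274429 = $57,359.01

$57,359.01


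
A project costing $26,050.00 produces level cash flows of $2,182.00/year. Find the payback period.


Formula: Payback = investment / annual cash flow
Substituting: Payback = $26,050.00 / $2,182.00
Payback = 11.9386 years

11.9386 years


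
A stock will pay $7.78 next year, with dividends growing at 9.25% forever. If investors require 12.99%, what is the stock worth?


Formula: P = D1 / (r - g)
Spread: r - g = 0.1299 - 0.0925 = 0.0374
Substituting: P = $7.78 / 0.0374
P = $208.02

$208.02


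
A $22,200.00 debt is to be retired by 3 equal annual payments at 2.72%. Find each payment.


Formula: PMT = PV * r / (1 - (1+r)^(-n))
Denominator: 1 - (1 + 0.0272)^(-3) = 0.077354
Numerator: $22,200.00 * 0.0272 = 603.84
PMT = 603.84 / 0.077354 = $7,806.16

$7,806.16


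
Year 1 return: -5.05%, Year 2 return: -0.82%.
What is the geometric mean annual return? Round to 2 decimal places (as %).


Formula: Geometric mean = ((1+r1)*(1+r2))^(1/2) - 1
Product: (1 + -0.0505) * (1 + -0.0082) = 0.9495 * 0.9918 = 0.941714
Square root: 0.941714^0.5 = 0.97042
Geometric mean = 0.97042 - 1 = -0.02958
As percentage: -2.96%

-2.96%


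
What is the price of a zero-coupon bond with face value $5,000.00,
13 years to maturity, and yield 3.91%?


Formula: Price = FV / (1 + r)^n
Substituting: Price = $5,000.00 / (1 + 0.0391)^13
Discount factor: (1.0391)^13 = 1.646438
Price = $5,000.00 / 1.646438 = $3,036.86

$3,036.86


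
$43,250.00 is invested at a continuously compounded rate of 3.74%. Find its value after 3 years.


Formula: FV = P * e^(r*t)
Exponent: r*t = 0.0374 * 3 = 0.1122
e^(0.1122) = 1.118737
FV = $43,250.00 * 1.118737 = $48,385.36

$48,385.36


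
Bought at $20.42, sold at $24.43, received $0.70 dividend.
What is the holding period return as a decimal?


Formula: HPR = (P1 - P0 + D) / P0
Gain: $24.43 - $20.42 + $0.70 = $4.71
HPR = $4.71 / $20.42 = 0.2307

0.2307


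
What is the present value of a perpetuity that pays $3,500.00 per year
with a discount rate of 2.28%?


Formula: PV = C / r
Substituting: PV = $3,500.00 / 0.0228
PV = $153,508.77

$153,508.77


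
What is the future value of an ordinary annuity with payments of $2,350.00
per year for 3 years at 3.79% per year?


Formula: FV = PMT * ((1+r)^n - 1) / r
Growth factor: (1 + 0.0379)^3 = 1.118064
Numerator: 1.118064 - 1 = 0.118064
FV = $2,350.00 * 0.118064 / 0.0379 = $7,320.57

$7,320.57


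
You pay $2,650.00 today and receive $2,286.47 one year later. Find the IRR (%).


Formula: IRR = C1/C0 - 1
Substituting: IRR = $2,286.47 / $2,650.00 - 1
Ratio: 0.862819 - 1 = -0.137181
IRR = -13.7181%

-13.7181%


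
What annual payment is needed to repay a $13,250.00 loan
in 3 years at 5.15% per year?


Formula: PMT = PV * r / (1 - (1+r)^(-n))
Denominator: 1 - (1 + 0.0515)^(-3) = 0.139854
Numerator: $13,250.00 * 0.0515 = 682.375
PMT = 682.375 / 0.139854 = $4,879.20

$4,879.20


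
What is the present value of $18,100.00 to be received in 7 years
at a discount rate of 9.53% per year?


Formula: PV = FV / (1 + r)^n
Substituting: PV = $18,100.00 / (1 + 0.0953)^7
Discount factor: (1.0953)^7 = 1.891175
PV = $18,100.00 / 1.891175 = $9,570.77

$9,570.77


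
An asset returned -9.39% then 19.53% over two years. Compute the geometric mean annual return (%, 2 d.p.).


Formula: Geometric mean = ((1+r1)*(1+r2))^(1/2) - 1
Product: (1 + -0.0939) * (1 + 0.1953) = 0.9061 * 1.1953 = 1.083061
Square root: 1.083061^0.5 = 1.040702
Geometric mean = 1.040702 - 1 = 0.040702
As percentage: 4.07%

4.07%


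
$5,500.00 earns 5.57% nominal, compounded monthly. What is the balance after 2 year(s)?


Formula: FV = P * (1 + r/m)^(m*t)
Period rate: r/m = 0.0557 / 12 = 0.004642
Total periods: m*t = 12 * 2 = 24
Growth factor: (1 + 0.004642)^24 = 1.117554
FV = $5,500.00 * 1.117554 = $6,146.55

$6,146.55


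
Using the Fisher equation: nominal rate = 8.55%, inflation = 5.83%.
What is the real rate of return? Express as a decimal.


Formula: (1 + r_real) = (1 + r_nom) / (1 + inflation)
Substituting: (1 + r_real) = 1.0855 / 1.0583
(1 + r_real) = 1.025702
r_real = 1.025702 - 1 = 0.025702

0.025702


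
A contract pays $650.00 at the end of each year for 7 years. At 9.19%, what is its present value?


Formula: PV = PMT * (1 - (1+r)^(-n)) / r
Discount factor: (1 + 0.0919)^(-7) = 0.540406
Bracket: 1 - 0.540406 = 0.459594
PV = $650.00 * 0.459594 / 0.0919 = $3,250.67

$3,250.67


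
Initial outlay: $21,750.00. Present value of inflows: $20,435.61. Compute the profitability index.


Formula: PI = PV(cash flows) / initial investment
Substituting: PI = $20,435.61 / $21,750.00
PI = 0.9396

0.9396


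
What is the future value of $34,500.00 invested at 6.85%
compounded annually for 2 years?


Formula: FV = P * (1 + r)^n
Substituting: FV = $34,500.00 * (1 + 0.0685)^2
Growth factor: (1.0685)^2 = 1.141692
FV = $34,500.00 * 1.141692 = $39,388.38

$39,388.38


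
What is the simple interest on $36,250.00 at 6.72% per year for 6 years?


Formula: I = P * r * t
Substituting: I = $36,250.00 * 0.0672 * 6
Step: I = $36,250.00 * 0.4032
I = $14,616.00

$14,616.00


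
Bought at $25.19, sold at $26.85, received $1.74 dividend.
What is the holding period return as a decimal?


Formula: HPR = (P1 - P0 + D) / P0
Gain: $26.85 - $25.19 + $1.74 = $3.40
HPR = $3.40 / $25.19 = 0.135

0.135


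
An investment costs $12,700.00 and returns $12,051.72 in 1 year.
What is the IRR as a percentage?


Formula: IRR = C1/C0 - 1
Substituting: IRR = $12,051.72 / $12,700.00 - 1
Ratio: 0.948954 - 1 = -0.051046
IRR = -5.1046%

-5.1046%


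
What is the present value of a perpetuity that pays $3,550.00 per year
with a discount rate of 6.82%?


Formula: PV = C / r
Substituting: PV = $3,550.00 / 0.0682
PV = $52,052.79

$52,052.79


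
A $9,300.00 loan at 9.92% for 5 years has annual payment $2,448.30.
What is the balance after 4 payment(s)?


Formula: Balance = PV*(1+r)^k - PMT*((1+r)^k - 1)/r
Growth: (1 + 0.0992)^4 = 1.459845
Accumulated factor: ((1+r)^k - 1)/r = 4.635539
Balance = $9,300.00 * 1.459845 - $2,448.30 * 4.635539
Balance = $2,227.37

$2,227.37


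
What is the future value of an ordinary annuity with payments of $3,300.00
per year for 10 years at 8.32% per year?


Formula: FV = PMT * ((1+r)^n - 1) / r
Growth factor: (1 + 0.0832)^10 = 2.223753
Numerator: 2.223753 - 1 = 1.223753
FV = $3,300.00 * 1.223753 / 0.0832 = $48,538.27

$48,538.27


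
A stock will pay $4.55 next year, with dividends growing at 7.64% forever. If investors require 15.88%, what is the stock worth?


Formula: P = D1 / (r - g)
Spread: r - g = 0.1588 - 0.0764 = 0.0824
Substituting: P = $4.55 / 0.0824
P = $55.22

$55.22


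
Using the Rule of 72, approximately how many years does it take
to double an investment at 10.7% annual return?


Formula: Years ≈ 72 / r
Substituting: Years ≈ 72 / 10.7
Years ≈ 6.7

6.7 years


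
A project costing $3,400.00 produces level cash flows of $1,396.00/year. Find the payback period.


Formula: Payback = investment / annual cash flow
Substituting: Payback = $3,400.00 / $1,396.00
Payback = 2.4355 years

2.4355 years


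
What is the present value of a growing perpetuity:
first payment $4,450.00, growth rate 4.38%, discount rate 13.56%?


Formula: PV = C / (r - g)
Spread: r - g = 0.1356 - 0.0438 = 0.0918
Substituting: PV = $4,450.00 / 0.0918
PV = $48,474.95

$48,474.95


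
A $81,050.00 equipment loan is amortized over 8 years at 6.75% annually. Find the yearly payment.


Formula: PMT = PV * r / (1 - (1+r)^(-n))
Denominator: 1 - (1 + 0.0675)^(-8) = 0.406997
Numerator: $81,050.00 * 0.0675 = 5470.875
PMT = 5470.875 / 0.406997 = $13,442.05

$13,442.05


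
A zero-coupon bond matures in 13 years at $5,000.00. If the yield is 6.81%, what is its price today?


Formula: Price = FV / (1 + r)^n
Substituting: Price = $5,000.00 / (1 + 0.0681)^13
Discount factor: (1.0681)^13 = 2.354805
Price = $5,000.00 / 2.354805 = $2,123.32

$2,123.32


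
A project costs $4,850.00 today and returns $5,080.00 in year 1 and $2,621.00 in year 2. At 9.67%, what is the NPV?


Formula: NPV = C0 + C1/(1+r) + C2/(1+r)^2
Discount C1: $5,080.00 / (1 + 0.0967) = $4,632.08
Discount C2: $2,621.00 / (1 + 0.0967)^2 = $2,179.17
NPV = -$4,850.00 + $4,632.08 + $2,179.17 = $1,961.25

$1,961.25


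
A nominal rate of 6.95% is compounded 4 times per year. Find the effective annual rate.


Formula: EAR = (1 + r/m)^m - 1
Period rate: r/m = 0.0695 / 4 = 0.017375
Compounding: (1 + 0.017375)^4 = 1.071332
EAR = 1.071332 - 1 = 0.071332

0.071332


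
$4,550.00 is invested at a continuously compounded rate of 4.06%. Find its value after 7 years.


Formula: FV = P * e^(r*t)
Exponent: r*t = 0.0406 * 7 = 0.2842
e^(0.2842) = 1.328699
FV = $4,550.00 * 1.328699 = $6,045.58

$6,045.58


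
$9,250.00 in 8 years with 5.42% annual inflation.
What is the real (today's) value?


Formula: Real value = nominal / (1 + inflation)^years
Price level: (1 + 0.0542)^8 = 1.525401
Real value = $9,250.00 / 1.525401 = $6,063.98

$6,063.98


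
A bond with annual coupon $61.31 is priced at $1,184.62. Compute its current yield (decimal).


Formula: Current yield = annual coupon / price
Substituting: CY = $61.31 / $1,184.62
CY = 0.051755

0.051755


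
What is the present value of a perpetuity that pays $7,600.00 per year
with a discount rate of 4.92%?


Formula: PV = C / r
Substituting: PV = $7,600.00 / 0.0492
PV = $154,471.54

$154,471.54


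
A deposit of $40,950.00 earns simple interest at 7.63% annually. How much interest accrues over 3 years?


Formula: I = P * r * t
Substituting: I = $40,950.00 * 0.0763 * 3
Step: I = $40,950.00 * 0.2289
I = $9,373.46

$9,373.46


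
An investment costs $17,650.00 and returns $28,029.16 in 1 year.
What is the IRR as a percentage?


Formula: IRR = C1/C0 - 1
Substituting: IRR = $28,029.16 / $17,650.00 - 1
Ratio: 1.588054 - 1 = 0.588054
IRR = 58.8054%

58.8054%


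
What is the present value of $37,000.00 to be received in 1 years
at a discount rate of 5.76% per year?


Formula: PV = FV / (1 + r)^n
Substituting: PV = $37,000.00 / (1 + 0.0576)^1
Discount factor: (1.0576)^1 = 1.0576
PV = $37,000.00 / 1.0576 = $34,984.87

$34,984.87


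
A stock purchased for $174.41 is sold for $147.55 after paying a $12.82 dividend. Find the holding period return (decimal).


Formula: HPR = (P1 - P0 + D) / P0
Gain: $147.55 - $174.41 + $12.82 = -$14.04
HPR = -$14.04 / $174.41 = -0.0805

-0.0805


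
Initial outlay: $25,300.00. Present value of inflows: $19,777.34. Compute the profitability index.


Formula: PI = PV(cash flows) / initial investment
Substituting: PI = $19,777.34 / $25,300.00
PI = 0.7817

0.7817


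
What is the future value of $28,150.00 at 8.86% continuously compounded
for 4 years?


Formula: FV = P * e^(r*t)
Exponent: r*t = 0.0886 * 4 = 0.3544
e^(0.3544) = 1.425325
FV = $28,150.00 * 1.425325 = $40,122.90

$40,122.90


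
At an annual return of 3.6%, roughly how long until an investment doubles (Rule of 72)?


Formula: Years ≈ 72 / r
Substituting: Years ≈ 72 / 3.6
Years ≈ 20.0

20.0 years


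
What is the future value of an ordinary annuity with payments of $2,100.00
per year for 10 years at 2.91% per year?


Formula: FV = PMT * ((1+r)^n - 1) / r
Growth factor: (1 + 0.0291)^10 = 1.332219
Numerator: 1.332219 - 1 = 0.332219
FV = $2,100.00 * 0.332219 / 0.0291 = $23,974.60

$23,974.60


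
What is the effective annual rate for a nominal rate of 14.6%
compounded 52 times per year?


Formula: EAR = (1 + r/m)^m - 1
Period rate: r/m = 0.146 / 52 = 0.002808
Compounding: (1 + 0.002808)^52 = 1.156959
EAR = 1.156959 - 1 = 0.156959

0.156959


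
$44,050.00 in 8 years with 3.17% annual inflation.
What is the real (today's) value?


Formula: Real value = nominal / (1 + inflation)^years
Price level: (1 + 0.0317)^8 = 1.283593
Real value = $44,050.00 / 1.283593 = $34,317.72

$34,317.72


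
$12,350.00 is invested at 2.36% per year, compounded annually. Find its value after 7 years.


Formula: FV = P * (1 + r)^n
Substituting: FV = $12,350.00 * (1 + 0.0236)^7
Growth factor: (1.0236)^7 = 1.177367
FV = $12,350.00 * 1.177367 = $14,540.49

$14,540.49


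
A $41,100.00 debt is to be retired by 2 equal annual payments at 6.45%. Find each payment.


Formula: PMT = PV * r / (1 - (1+r)^(-n))
Denominator: 1 - (1 + 0.0645)^(-2) = 0.117512
Numerator: $41,100.00 * 0.0645 = 2650.95
PMT = 2650.95 / 0.117512 = $22,558.92

$22,558.92


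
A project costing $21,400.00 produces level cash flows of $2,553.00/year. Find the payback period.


Formula: Payback = investment / annual cash flow
Substituting: Payback = $21,400.00 / $2,553.00
Payback = 8.3823 years

8.3823 years


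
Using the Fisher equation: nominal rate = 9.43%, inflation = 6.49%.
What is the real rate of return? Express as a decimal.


Formula: (1 + r_real) = (1 + r_nom) / (1 + inflation)
Substituting: (1 + r_real) = 1.0943 / 1.0649
(1 + r_real) = 1.027608
r_real = 1.027608 - 1 = 0.027608

0.027608


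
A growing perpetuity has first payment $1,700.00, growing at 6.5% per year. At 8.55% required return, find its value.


Formula: PV = C / (r - g)
Spread: r - g = 0.0855 - 0.065 = 0.0205
Substituting: PV = $1,700.00 / 0.0205
PV = $82,926.83

$82,926.83


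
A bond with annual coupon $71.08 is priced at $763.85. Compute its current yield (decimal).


Formula: Current yield = annual coupon / price
Substituting: CY = $71.08 / $763.85
CY = 0.093055

0.093055


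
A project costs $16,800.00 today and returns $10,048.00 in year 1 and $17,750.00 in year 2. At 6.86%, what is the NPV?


Formula: NPV = C0 + C1/(1+r) + C2/(1+r)^2
Discount C1: $10,048.00 / (1 + 0.0686) = $9,402.96
Discount C2: $17,750.00 / (1 + 0.0686)^2 = $15,544.19
NPV = -$16,800.00 + $9,402.96 + $15,544.19 = $8,147.14

$8,147.14


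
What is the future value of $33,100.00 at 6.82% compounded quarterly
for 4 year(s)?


Formula: FV = P * (1 + r/m)^(m*t)
Period rate: r/m = 0.0682 / 4 = 0.01705
Total periods: m*t = 4 * 4 = 16
Growth factor: (1 + 0.01705)^16 = 1.31062
FV = $33,100.00 * 1.31062 = $43,381.53

$43,381.53


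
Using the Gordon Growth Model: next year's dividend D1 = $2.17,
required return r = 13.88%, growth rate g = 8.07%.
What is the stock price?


Formula: P = D1 / (r - g)
Spread: r - g = 0.1388 - 0.0807 = 0.0581
Substituting: P = $2.17 / 0.0581
P = $37.35

$37.35


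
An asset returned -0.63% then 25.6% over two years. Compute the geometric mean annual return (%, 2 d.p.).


Formula: Geometric mean = ((1+r1)*(1+r2))^(1/2) - 1
Product: (1 + -0.0063) * (1 + 0.256) = 0.9937 * 1.256 = 1.248087
Square root: 1.248087^0.5 = 1.117178
Geometric mean = 1.117178 - 1 = 0.117178
As percentage: 11.72%

11.72%


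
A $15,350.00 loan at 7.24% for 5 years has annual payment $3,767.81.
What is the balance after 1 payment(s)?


Formula: Balance = PV*(1+r)^k - PMT*((1+r)^k - 1)/r
Growth: (1 + 0.0724)^1 = 1.0724
Accumulated factor: ((1+r)^k - 1)/r = 1.0
Balance = $15,350.00 * 1.0724 - $3,767.81 * 1.0
Balance = $12,693.53

$12,693.53


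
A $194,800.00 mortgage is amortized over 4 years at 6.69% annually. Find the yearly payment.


Formula: PMT = PV * r / (1 - (1+r)^(-n))
Denominator: 1 - (1 + 0.0669)^(-4) = 0.228199
Numerator: $194,800.00 * 0.0669 = 13032.12
PMT = 13032.12 / 0.228199 = $57,108.49

$57,108.49


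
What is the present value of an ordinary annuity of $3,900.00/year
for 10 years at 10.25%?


Formula: PV = PMT * (1 - (1+r)^(-n)) / r
Discount factor: (1 + 0.1025)^(-10) = 0.376889
Bracket: 1 - 0.376889 = 0.623111
PV = $3,900.00 * 0.623111 / 0.1025 = $23,708.60

$23,708.60


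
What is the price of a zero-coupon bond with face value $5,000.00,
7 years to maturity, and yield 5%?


Formula: Price = FV / (1 + r)^n
Substituting: Price = $5,000.00 / (1 + 0.05)^7
Discount factor: (1.05)^7 = 1.4071
Price = $5,000.00 / 1.4071 = $3,553.41

$3,553.41


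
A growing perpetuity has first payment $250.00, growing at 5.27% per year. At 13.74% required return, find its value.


Formula: PV = C / (r - g)
Spread: r - g = 0.1374 - 0.0527 = 0.0847
Substituting: PV = $250.00 / 0.0847
PV = $2,951.59

$2,951.59


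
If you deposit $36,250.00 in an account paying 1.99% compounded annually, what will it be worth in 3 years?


Formula: FV = P * (1 + r)^n
Substituting: FV = $36,250.00 * (1 + 0.0199)^3
Growth factor: (1.0199)^3 = 1.060896
FV = $36,250.00 * 1.060896 = $38,457.48

$38,457.48


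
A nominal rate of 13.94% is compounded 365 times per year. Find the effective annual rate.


Formula: EAR = (1 + r/m)^m - 1
Period rate: r/m = 0.1394 / 365 = 0.000382
Compounding: (1 + 0.000382)^365 = 1.149553
EAR = 1.149553 - 1 = 0.149553

0.149553


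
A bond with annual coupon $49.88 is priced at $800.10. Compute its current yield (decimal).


Formula: Current yield = annual coupon / price
Substituting: CY = $49.88 / $800.10
CY = 0.062342

0.062342


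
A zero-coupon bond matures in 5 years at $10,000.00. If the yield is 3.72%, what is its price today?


Formula: Price = FV / (1 + r)^n
Substituting: Price = $10,000.00 / (1 + 0.0372)^5
Discount factor: (1.0372)^5 = 1.200363
Price = $10,000.00 / 1.200363 = $8,330.81

$8,330.81


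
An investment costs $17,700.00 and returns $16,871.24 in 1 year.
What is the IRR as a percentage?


Formula: IRR = C1/C0 - 1
Substituting: IRR = $16,871.24 / $17,700.00 - 1
Ratio: 0.953177 - 1 = -0.046823
IRR = -4.6823%

-4.6823%


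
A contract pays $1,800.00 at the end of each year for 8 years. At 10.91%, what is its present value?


Formula: PV = PMT * (1 - (1+r)^(-n)) / r
Discount factor: (1 + 0.1091)^(-8) = 0.436751
Bracket: 1 - 0.436751 = 0.563249
PV = $1,800.00 * 0.563249 / 0.1091 = $9,292.83

$9,292.83


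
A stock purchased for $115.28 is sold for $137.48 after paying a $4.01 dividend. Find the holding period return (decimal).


Formula: HPR = (P1 - P0 + D) / P0
Gain: $137.48 - $115.28 + $4.01 = $26.21
HPR = $26.21 / $115.28 = 0.2274

0.2274


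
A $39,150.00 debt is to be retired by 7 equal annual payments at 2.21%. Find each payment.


Formula: PMT = PV * r / (1 - (1+r)^(-n))
Denominator: 1 - (1 + 0.0221)^(-7) = 0.141883
Numerator: $39,150.00 * 0.0221 = 865.215
PMT = 865.215 / 0.141883 = $6,098.07

$6,098.07


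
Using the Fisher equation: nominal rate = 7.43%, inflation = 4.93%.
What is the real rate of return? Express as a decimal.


Formula: (1 + r_real) = (1 + r_nom) / (1 + inflation)
Substituting: (1 + r_real) = 1.0743 / 1.0493
(1 + r_real) = 1.023825
r_real = 1.023825 - 1 = 0.023825

0.023825


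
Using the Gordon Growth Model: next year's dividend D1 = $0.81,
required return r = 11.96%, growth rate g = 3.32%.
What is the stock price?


Formula: P = D1 / (r - g)
Spread: r - g = 0.1196 - 0.0332 = 0.0864
Substituting: P = $0.81 / 0.0864
P = $9.38

$9.38


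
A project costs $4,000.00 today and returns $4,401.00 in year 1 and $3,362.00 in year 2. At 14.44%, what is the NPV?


Formula: NPV = C0 + C1/(1+r) + C2/(1+r)^2
Discount C1: $4,401.00 / (1 + 0.1444) = $3,845.68
Discount C2: $3,362.00 / (1 + 0.1444)^2 = $2,567.10
NPV = -$4,000.00 + $3,845.68 + $2,567.10 = $2,412.78

$2,412.78


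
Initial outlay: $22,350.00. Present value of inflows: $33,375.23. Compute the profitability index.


Formula: PI = PV(cash flows) / initial investment
Substituting: PI = $33,375.23 / $22,350.00
PI = 1.4933

1.4933


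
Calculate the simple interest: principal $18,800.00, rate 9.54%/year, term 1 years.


Formula: I = P * r * t
Substituting: I = $18,800.00 * 0.0954 * 1
Step: I = $18,800.00 * 0.0954
I = $1,793.52

$1,793.52


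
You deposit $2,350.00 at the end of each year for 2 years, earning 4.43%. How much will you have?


Formula: FV = PMT * ((1+r)^n - 1) / r
Growth factor: (1 + 0.0443)^2 = 1.090562
Numerator: 1.090562 - 1 = 0.090562
FV = $2,350.00 * 0.090562 / 0.0443 = $4,804.11

$4,804.11


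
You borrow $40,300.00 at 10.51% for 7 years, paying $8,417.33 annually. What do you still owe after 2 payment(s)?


Formula: Balance = PV*(1+r)^k - PMT*((1+r)^k - 1)/r
Growth: (1 + 0.1051)^2 = 1.221246
Accumulated factor: ((1+r)^k - 1)/r = 2.1051
Balance = $40,300.00 * 1.221246 - $8,417.33 * 2.1051
Balance = $31,496.89

$31,496.89


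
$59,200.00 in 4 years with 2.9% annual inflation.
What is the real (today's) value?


Formula: Real value = nominal / (1 + inflation)^years
Price level: (1 + 0.029)^4 = 1.121144
Real value = $59,200.00 / 1.121144 = $52,803.20

$52,803.20


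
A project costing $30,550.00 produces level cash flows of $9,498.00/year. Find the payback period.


Formula: Payback = investment / annual cash flow
Substituting: Payback = $30,550.00 / $9,498.00
Payback = 3.2165 years

3.2165 years


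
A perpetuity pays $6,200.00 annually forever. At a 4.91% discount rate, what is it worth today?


Formula: PV = C / r
Substituting: PV = $6,200.00 / 0.0491
PV = $126,272.91

$126,272.91


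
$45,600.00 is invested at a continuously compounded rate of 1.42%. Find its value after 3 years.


Formula: FV = P * e^(r*t)
Exponent: r*t = 0.0142 * 3 = 0.0426
e^(0.0426) = 1.04352
FV = $45,600.00 * 1.04352 = $47,584.53

$47,584.53


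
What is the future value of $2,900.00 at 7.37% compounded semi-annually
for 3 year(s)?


Formula: FV = P * (1 + r/m)^(m*t)
Period rate: r/m = 0.0737 / 2 = 0.03685
Total periods: m*t = 2 * 3 = 6
Growth factor: (1 + 0.03685)^6 = 1.242498
FV = $2,900.00 * 1.242498 = $3,603.24

$3,603.24


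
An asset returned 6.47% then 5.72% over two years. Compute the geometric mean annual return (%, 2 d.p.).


Formula: Geometric mean = ((1+r1)*(1+r2))^(1/2) - 1
Product: (1 + 0.0647) * (1 + 0.0572) = 1.0647 * 1.0572 = 1.125601
Square root: 1.125601^0.5 = 1.060943
Geometric mean = 1.060943 - 1 = 0.060943
As percentage: 6.09%

6.09%


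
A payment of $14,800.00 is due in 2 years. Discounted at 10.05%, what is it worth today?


Formula: PV = FV / (1 + r)^n
Substituting: PV = $14,800.00 / (1 + 0.1005)^2
Discount factor: (1.1005)^2 = 1.2111
PV = $14,800.00 / 1.2111 = $12,220.29

$12,220.29


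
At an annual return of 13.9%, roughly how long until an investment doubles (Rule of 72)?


Formula: Years ≈ 72 / r
Substituting: Years ≈ 72 / 13.9
Years ≈ 5.2

5.2 years


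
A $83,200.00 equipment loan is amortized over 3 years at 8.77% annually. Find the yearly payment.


Formula: PMT = PV * r / (1 - (1+r)^(-n))
Denominator: 1 - (1 + 0.0877)^(-3) = 0.222908
Numerator: $83,200.00 * 0.0877 = 7296.64
PMT = 7296.64 / 0.222908 = $32,733.91

$32,733.91


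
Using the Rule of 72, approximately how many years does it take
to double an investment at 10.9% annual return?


Formula: Years ≈ 72 / r
Substituting: Years ≈ 72 / 10.9
Years ≈ 6.6

6.6 years


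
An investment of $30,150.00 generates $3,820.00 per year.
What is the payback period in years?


Formula: Payback = investment / annual cash flow
Substituting: Payback = $30,150.00 / $3,820.00
Payback = 7.8927 years

7.8927 years


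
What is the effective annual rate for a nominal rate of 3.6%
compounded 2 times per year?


Formula: EAR = (1 + r/m)^m - 1
Period rate: r/m = 0.036 / 2 = 0.018
Compounding: (1 + 0.018)^2 = 1.036324
EAR = 1.036324 - 1 = 0.036324

0.036324


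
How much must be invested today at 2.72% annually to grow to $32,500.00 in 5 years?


Formula: PV = FV / (1 + r)^n
Substituting: PV = $32,500.00 / (1 + 0.0272)^5
Discount factor: (1.0272)^5 = 1.143602
PV = $32,500.00 / 1.143602 = $28,418.97

$28,418.97


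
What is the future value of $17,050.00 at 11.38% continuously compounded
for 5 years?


Formula: FV = P * e^(r*t)
Exponent: r*t = 0.1138 * 5 = 0.569
e^(0.569) = 1.7665
FV = $17,050.00 * 1.7665 = $30,118.82

$30,118.82


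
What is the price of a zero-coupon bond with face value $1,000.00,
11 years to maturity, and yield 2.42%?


Formula: Price = FV / (1 + r)^n
Substituting: Price = $1,000.00 / (1 + 0.0242)^11
Discount factor: (1.0242)^11 = 1.300866
Price = $1,000.00 / 1.300866 = $768.72

$768.72


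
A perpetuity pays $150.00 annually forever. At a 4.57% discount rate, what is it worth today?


Formula: PV = C / r
Substituting: PV = $150.00 / 0.0457
PV = $3,282.28

$3,282.28


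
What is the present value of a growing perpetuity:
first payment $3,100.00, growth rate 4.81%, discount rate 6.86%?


Formula: PV = C / (r - g)
Spread: r - g = 0.0686 - 0.0481 = 0.0205
Substituting: PV = $3,100.00 / 0.0205
PV = $151,219.51

$151,219.51


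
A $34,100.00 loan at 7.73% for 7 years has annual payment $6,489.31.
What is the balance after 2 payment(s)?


Formula: Balance = PV*(1+r)^k - PMT*((1+r)^k - 1)/r
Growth: (1 + 0.0773)^2 = 1.160575
Accumulated factor: ((1+r)^k - 1)/r = 2.0773
Balance = $34,100.00 * 1.160575 - $6,489.31 * 2.0773
Balance = $26,095.37

$26,095.37


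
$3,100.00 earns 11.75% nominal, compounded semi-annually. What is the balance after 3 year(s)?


Formula: FV = P * (1 + r/m)^(m*t)
Period rate: r/m = 0.1175 / 2 = 0.05875
Total periods: m*t = 2 * 3 = 6
Growth factor: (1 + 0.05875)^6 = 1.408512
FV = $3,100.00 * 1.408512 = $4,366.39

$4,366.39


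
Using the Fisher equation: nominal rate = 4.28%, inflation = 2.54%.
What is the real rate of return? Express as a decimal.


Formula: (1 + r_real) = (1 + r_nom) / (1 + inflation)
Substituting: (1 + r_real) = 1.0428 / 1.0254
(1 + r_real) = 1.016969
r_real = 1.016969 - 1 = 0.016969

0.016969


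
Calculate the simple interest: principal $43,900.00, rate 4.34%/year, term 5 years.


Formula: I = P * r * t
Substituting: I = $43,900.00 * 0.0434 * 5
Step: I = $43,900.00 * 0.217
I = $9,526.30

$9,526.30


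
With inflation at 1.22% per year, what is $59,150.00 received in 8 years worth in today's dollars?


Formula: Real value = nominal / (1 + inflation)^years
Price level: (1 + 0.0122)^8 = 1.101871
Real value = $59,150.00 / 1.101871 = $53,681.43

$53,681.43


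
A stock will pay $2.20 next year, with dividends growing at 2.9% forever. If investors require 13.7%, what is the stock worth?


Formula: P = D1 / (r - g)
Spread: r - g = 0.137 - 0.029 = 0.108
Substituting: P = $2.20 / 0.108
P = $20.37

$20.37


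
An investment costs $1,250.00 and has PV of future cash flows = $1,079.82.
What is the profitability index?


Formula: PI = PV(cash flows) / initial investment
Substituting: PI = $1,079.82 / $1,250.00
PI = 0.8639

0.8639


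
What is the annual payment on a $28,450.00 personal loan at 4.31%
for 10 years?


Formula: PMT = PV * r / (1 - (1+r)^(-n))
Denominator: 1 - (1 + 0.0431)^(-10) = 0.344247
Numerator: $28,450.00 * 0.0431 = 1226.195
PMT = 1226.195 / 0.344247 = $3,561.97

$3,561.97


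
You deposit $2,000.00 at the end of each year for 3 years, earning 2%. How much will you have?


Formula: FV = PMT * ((1+r)^n - 1) / r
Growth factor: (1 + 0.02)^3 = 1.061208
Numerator: 1.061208 - 1 = 0.061208
FV = $2,000.00 * 0.061208 / 0.02 = $6,120.80

$6,120.80


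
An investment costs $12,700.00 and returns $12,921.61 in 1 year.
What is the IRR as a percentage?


Formula: IRR = C1/C0 - 1
Substituting: IRR = $12,921.61 / $12,700.00 - 1
Ratio: 1.01745 - 1 = 0.01745
IRR = 1.745%

1.745%


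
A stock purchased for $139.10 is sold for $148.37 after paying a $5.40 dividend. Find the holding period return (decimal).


Formula: HPR = (P1 - P0 + D) / P0
Gain: $148.37 - $139.10 + $5.40 = $14.67
HPR = $14.67 / $139.10 = 0.1055

0.1055


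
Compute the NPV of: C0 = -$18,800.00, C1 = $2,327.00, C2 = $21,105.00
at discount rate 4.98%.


Formula: NPV = C0 + C1/(1+r) + C2/(1+r)^2
Discount C1: $2,327.00 / (1 + 0.0498) = $2,216.61
Discount C2: $21,105.00 / (1 + 0.0498)^2 = $19,150.15
NPV = -$18,800.00 + $2,216.61 + $19,150.15 = $2,566.76

$2,566.76


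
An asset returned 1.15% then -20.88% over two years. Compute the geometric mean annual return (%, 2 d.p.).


Formula: Geometric mean = ((1+r1)*(1+r2))^(1/2) - 1
Product: (1 + 0.0115) * (1 + -0.2088) = 1.0115 * 0.7912 = 0.800299
Square root: 0.800299^0.5 = 0.894594
Geometric mean = 0.894594 - 1 = -0.105406
As percentage: -10.54%

-10.54%


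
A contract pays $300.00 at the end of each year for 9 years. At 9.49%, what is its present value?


Formula: PV = PMT * (1 - (1+r)^(-n)) / r
Discount factor: (1 + 0.0949)^(-9) = 0.442211
Bracket: 1 - 0.442211 = 0.557789
PV = $300.00 * 0.557789 / 0.0949 = $1,763.29

$1,763.29


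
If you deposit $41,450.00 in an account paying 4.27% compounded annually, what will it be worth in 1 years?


Formula: FV = P * (1 + r)^n
Substituting: FV = $41,450.00 * (1 + 0.0427)^1
Growth factor: (1.0427)^1 = 1.0427
FV = $41,450.00 * 1.0427 = $43,219.92

$43,219.92


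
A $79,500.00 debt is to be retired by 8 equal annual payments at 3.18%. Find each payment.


Formula: PMT = PV * r / (1 - (1+r)^(-n))
Denominator: 1 - (1 + 0.0318)^(-8) = 0.221541
Numerator: $79,500.00 * 0.0318 = 2528.1
PMT = 2528.1 / 0.221541 = $11,411.44

$11,411.44


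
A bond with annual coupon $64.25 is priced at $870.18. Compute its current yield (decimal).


Formula: Current yield = annual coupon / price
Substituting: CY = $64.25 / $870.18
CY = 0.073835

0.073835


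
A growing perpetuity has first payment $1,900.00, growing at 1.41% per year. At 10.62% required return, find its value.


Formula: PV = C / (r - g)
Spread: r - g = 0.1062 - 0.0141 = 0.0921
Substituting: PV = $1,900.00 / 0.0921
PV = $20,629.75

$20,629.75


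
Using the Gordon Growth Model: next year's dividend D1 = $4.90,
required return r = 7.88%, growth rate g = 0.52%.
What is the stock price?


Formula: P = D1 / (r - g)
Spread: r - g = 0.0788 - 0.0052 = 0.0736
Substituting: P = $4.90 / 0.0736
P = $66.58

$66.58


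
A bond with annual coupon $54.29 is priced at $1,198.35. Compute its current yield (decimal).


Formula: Current yield = annual coupon / price
Substituting: CY = $54.29 / $1,198.35
CY = 0.045304

0.045304


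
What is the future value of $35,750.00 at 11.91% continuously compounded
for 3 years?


Formula: FV = P * e^(r*t)
Exponent: r*t = 0.1191 * 3 = 0.3573
e^(0.3573) = 1.429465
FV = $35,750.00 * 1.429465 = $51,103.36

$51,103.36


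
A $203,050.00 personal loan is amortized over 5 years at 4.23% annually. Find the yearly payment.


Formula: PMT = PV * r / (1 - (1+r)^(-n))
Denominator: 1 - (1 + 0.0423)^(-5) = 0.187102
Numerator: $203,050.00 * 0.0423 = 8589.015
PMT = 8589.015 / 0.187102 = $45,905.64

$45,905.64


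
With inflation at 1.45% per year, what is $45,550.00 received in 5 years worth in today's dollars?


Formula: Real value = nominal / (1 + inflation)^years
Price level: (1 + 0.0145)^5 = 1.074633
Real value = $45,550.00 / 1.074633 = $42,386.56

$42,386.56


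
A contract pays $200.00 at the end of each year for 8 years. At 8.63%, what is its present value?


Formula: PV = PMT * (1 - (1+r)^(-n)) / r
Discount factor: (1 + 0.0863)^(-8) = 0.515706
Bracket: 1 - 0.515706 = 0.484294
PV = $200.00 * 0.484294 / 0.0863 = $1,122.35

$1,122.35
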